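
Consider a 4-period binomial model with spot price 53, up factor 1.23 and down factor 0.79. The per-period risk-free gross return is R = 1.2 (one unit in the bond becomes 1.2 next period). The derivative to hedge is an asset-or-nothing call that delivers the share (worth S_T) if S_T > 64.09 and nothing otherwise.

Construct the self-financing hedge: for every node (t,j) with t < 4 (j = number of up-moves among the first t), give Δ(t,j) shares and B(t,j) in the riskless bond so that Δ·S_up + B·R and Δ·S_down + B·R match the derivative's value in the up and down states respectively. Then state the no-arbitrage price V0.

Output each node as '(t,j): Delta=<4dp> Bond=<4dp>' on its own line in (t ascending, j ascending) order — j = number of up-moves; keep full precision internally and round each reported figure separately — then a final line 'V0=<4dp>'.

The replicating-portfolio and risk-neutral prices coincide; use p* = (1.2−0.79)/(1.23−0.79) = 0.9318 for the latter.
Terminal values V(4,·): V(4,0)=0.0000, V(4,1)=0.0000, V(4,2)=0.0000, V(4,3)=77.9145, V(4,4)=121.3099
Node (3,0) S=26.1311: V=(p*·0.0000+(1−p*)·0.0000)/1.2=0.0000; Δ=(0.0000−0.0000)/(32.1412−20.6435)=0.0000; B=V−Δ·S=0.0000
Node (3,1) S=40.6851: V=(p*·0.0000+(1−p*)·0.0000)/1.2=0.0000; Δ=(0.0000−0.0000)/(50.0426−32.1412)=0.0000; B=V−Δ·S=0.0000
Node (3,2) S=63.3451: V=(p*·77.9145+(1−p*)·0.0000)/1.2=60.5018; Δ=(77.9145−0.0000)/(77.9145−50.0426)=2.7955; B=V−Δ·S=-116.5766
Node (3,3) S=98.6260: V=(p*·121.3099+(1−p*)·77.9145)/1.2=98.6260; Δ=(121.3099−77.9145)/(121.3099−77.9145)=1.0000; B=V−Δ·S=0.0000
Node (2,0) S=33.0773: V=(p*·0.0000+(1−p*)·0.0000)/1.2=0.0000; Δ=(0.0000−0.0000)/(40.6851−26.1311)=0.0000; B=V−Δ·S=0.0000
Node (2,1) S=51.5001: V=(p*·60.5018+(1−p*)·0.0000)/1.2=46.9806; Δ=(60.5018−0.0000)/(63.3451−40.6851)=2.6700; B=V−Δ·S=-90.5235
Node (2,2) S=80.1837: V=(p*·98.6260+(1−p*)·60.5018)/1.2=80.0221; Δ=(98.6260−60.5018)/(98.6260−63.3451)=1.0806; B=V−Δ·S=-6.6237
Node (1,0) S=41.8700: V=(p*·46.9806+(1−p*)·0.0000)/1.2=36.4811; Δ=(46.9806−0.0000)/(51.5001−33.0773)=2.5501; B=V−Δ·S=-70.2929
Node (1,1) S=65.1900: V=(p*·80.0221+(1−p*)·46.9806)/1.2=64.8078; Δ=(80.0221−46.9806)/(80.1837−51.5001)=1.1519; B=V−Δ·S=-10.2868
Node (0,0) S=53.0000: V=(p*·64.8078+(1−p*)·36.4811)/1.2=52.3970; Δ=(64.8078−36.4811)/(65.1900−41.8700)=1.2147; B=V−Δ·S=-11.9817
Check: Δ(0,0)·S0 + B(0,0) = 52.3970 = V0.

(0,0): Delta=1.2147 Bond=-11.9817
(1,0): Delta=2.5501 Bond=-70.2929
(1,1): Delta=1.1519 Bond=-10.2868
(2,0): Delta=0.0000 Bond=0.0000
(2,1): Delta=2.6700 Bond=-90.5235
(2,2): Delta=1.0806 Bond=-6.6237
(3,0): Delta=0.0000 Bond=0.0000
(3,1): Delta=0.0000 Bond=0.0000
(3,2): Delta=2.7955 Bond=-116.5766
(3,3): Delta=1.0000 Bond=0.0000
V0=52.3970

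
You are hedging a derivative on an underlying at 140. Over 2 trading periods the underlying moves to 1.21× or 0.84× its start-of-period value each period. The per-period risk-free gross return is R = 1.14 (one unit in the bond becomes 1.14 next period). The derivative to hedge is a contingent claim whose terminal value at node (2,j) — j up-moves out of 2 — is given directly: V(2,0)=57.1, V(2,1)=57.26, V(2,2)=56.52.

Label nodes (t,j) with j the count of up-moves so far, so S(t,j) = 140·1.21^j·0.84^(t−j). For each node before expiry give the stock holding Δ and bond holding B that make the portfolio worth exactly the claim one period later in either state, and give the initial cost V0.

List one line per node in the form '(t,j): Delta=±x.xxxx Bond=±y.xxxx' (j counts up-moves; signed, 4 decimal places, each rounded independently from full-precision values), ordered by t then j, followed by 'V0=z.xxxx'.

Under the risk-neutral measure, an up-move has probability p* = (R−d)/(u−d) = 0.8108 and values discount at R = 1.14.
Terminal values V(2,·): V(2,0)=57.1000, V(2,1)=57.2600, V(2,2)=56.5200
(1,0): S=117.6000. Δ = (V_up−V_dn)/(S_up−S_dn) = (57.2600−57.1000)/(142.2960−98.7840) = 0.0037. V = [p*·57.2600 + (1−p*)·57.1000]/1.14 = 50.2015. B = V − Δ·S = 49.7691.
(1,1): S=169.4000. Δ = (V_up−V_dn)/(S_up−S_dn) = (56.5200−57.2600)/(204.9740−142.2960) = -0.0118. V = [p*·56.5200 + (1−p*)·57.2600]/1.14 = 49.7018. B = V − Δ·S = 51.7018.
(0,0): S=140.0000. Δ = (V_up−V_dn)/(S_up−S_dn) = (49.7018−50.2015)/(169.4000−117.6000) = -0.0096. V = [p*·49.7018 + (1−p*)·50.2015]/1.14 = 43.6810. B = V − Δ·S = 45.0317.
Each (Δ,B) replicates both successor values, so the strategy is self-financing and V0 is arbitrage-free.

(0,0): Delta=-0.0096 Bond=45.0317
(1,0): Delta=0.0037 Bond=49.7691
(1,1): Delta=-0.0118 Bond=51.7018
V0=43.6810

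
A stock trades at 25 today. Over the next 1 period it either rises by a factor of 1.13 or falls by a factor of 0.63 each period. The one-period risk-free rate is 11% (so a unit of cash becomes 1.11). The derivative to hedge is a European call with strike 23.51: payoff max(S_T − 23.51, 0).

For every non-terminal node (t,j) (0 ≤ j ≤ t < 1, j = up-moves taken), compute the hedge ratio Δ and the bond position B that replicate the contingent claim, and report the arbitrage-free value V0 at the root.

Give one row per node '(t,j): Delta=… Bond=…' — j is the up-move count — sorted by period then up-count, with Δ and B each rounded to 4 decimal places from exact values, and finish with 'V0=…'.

(0,0): Delta=0.3792 Bond=-5.3805
V0=4.0995

The replicating-portfolio and risk-neutral prices coincide; use p* = (1.11−0.63)/(1.13−0.63) = 0.9600 for the latter.
Payoff layer (t=1): V(1,0)=0.0000, V(1,1)=4.7400
  t=0,j=0: stock 25.0000 → up 28.2500 (V=4.7400), down 15.7500 (V=0.0000). Price 4.0995; hedge Δ=0.3792, bond B=-5.3805.
Each (Δ,B) replicates both successor values, so the strategy is self-financing and V0 is arbitrage-free.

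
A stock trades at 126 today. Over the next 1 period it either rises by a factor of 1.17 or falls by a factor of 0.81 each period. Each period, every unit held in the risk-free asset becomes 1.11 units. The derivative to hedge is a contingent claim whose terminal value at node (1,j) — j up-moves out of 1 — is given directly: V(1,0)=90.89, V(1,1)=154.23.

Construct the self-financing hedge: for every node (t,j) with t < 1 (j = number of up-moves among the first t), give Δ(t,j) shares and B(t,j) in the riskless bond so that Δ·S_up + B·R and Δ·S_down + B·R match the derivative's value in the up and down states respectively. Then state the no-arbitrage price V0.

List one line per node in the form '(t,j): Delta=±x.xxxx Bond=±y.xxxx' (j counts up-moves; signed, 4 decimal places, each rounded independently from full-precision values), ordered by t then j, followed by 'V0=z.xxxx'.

(0,0): Delta=1.3964 Bond=-46.5090
V0=129.4354

The replicating-portfolio and risk-neutral prices coincide; use p* = (1.11−0.81)/(1.17−0.81) = 0.8333 for the latter.
At expiry t=1: V(1,0)=90.8900, V(1,1)=154.2300
  t=0,j=0: stock 126.0000 → up 147.4200 (V=154.2300), down 102.0600 (V=90.8900). Price 129.4354; hedge Δ=1.3964, bond B=-46.5090.
Self-financing check: at every node Δ·S+B equals the discounted successor values.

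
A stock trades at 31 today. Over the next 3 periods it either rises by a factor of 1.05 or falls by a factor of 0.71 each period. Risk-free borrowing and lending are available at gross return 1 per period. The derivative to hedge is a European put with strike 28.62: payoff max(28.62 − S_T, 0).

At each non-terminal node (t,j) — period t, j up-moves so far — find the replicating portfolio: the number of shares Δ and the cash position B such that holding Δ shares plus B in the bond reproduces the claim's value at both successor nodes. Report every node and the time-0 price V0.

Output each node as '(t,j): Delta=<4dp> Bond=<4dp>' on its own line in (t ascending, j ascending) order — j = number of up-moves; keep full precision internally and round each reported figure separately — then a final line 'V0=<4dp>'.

(0,0): Delta=-0.4984 Bond=17.5809
(1,0): Delta=-1.0000 Bond=28.6200
(1,1): Delta=-0.4400 Bond=15.6776
(2,0): Delta=-1.0000 Bond=28.6200
(2,1): Delta=-1.0000 Bond=28.6200
(2,2): Delta=-0.3747 Bond=13.4461
V0=2.1289

The replicating-portfolio and risk-neutral prices coincide; use p* = (1−0.71)/(1.05−0.71) = 0.8529 for the latter.
Payoff layer (t=3): V(3,0)=17.5248, V(3,1)=12.2115, V(3,2)=4.3540, V(3,3)=0.0000
(2,0): S=15.6271. Δ = (V_up−V_dn)/(S_up−S_dn) = (12.2115−17.5248)/(16.4085−11.0952) = -1.0000. V = [p*·12.2115 + (1−p*)·17.5248]/1 = 12.9929. B = V − Δ·S = 28.6200.
(2,1): S=23.1105. Δ = (V_up−V_dn)/(S_up−S_dn) = (4.3540−12.2115)/(24.2660−16.4085) = -1.0000. V = [p*·4.3540 + (1−p*)·12.2115]/1 = 5.5095. B = V − Δ·S = 28.6200.
(2,2): S=34.1775. Δ = (V_up−V_dn)/(S_up−S_dn) = (0.0000−4.3540)/(35.8864−24.2660) = -0.3747. V = [p*·0.0000 + (1−p*)·4.3540]/1 = 0.6403. B = V − Δ·S = 13.4461.
(1,0): S=22.0100. Δ = (V_up−V_dn)/(S_up−S_dn) = (5.5095−12.9929)/(23.1105−15.6271) = -1.0000. V = [p*·5.5095 + (1−p*)·12.9929]/1 = 6.6100. B = V − Δ·S = 28.6200.
(1,1): S=32.5500. Δ = (V_up−V_dn)/(S_up−S_dn) = (0.6403−5.5095)/(34.1775−23.1105) = -0.4400. V = [p*·0.6403 + (1−p*)·5.5095]/1 = 1.3564. B = V − Δ·S = 15.6776.
(0,0): S=31.0000. Δ = (V_up−V_dn)/(S_up−S_dn) = (1.3564−6.6100)/(32.5500−22.0100) = -0.4984. V = [p*·1.3564 + (1−p*)·6.6100]/1 = 2.1289. B = V − Δ·S = 17.5809.
The time-0 hedge costs 2.1289, which is the no-arbitrage price.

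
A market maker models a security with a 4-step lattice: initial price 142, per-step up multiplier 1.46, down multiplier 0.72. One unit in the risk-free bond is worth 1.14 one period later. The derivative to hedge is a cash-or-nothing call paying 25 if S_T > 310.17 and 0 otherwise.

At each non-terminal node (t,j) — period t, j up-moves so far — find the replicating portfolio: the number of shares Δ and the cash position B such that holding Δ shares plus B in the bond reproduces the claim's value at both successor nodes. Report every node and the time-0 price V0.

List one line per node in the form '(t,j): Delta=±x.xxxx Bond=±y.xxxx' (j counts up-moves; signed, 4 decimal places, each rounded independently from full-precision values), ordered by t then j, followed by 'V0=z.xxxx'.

Under the risk-neutral measure, an up-move has probability p* = (R−d)/(u−d) = 0.5676 and values discount at R = 1.14.
Terminal values V(4,·): V(4,0)=0.0000, V(4,1)=0.0000, V(4,2)=0.0000, V(4,3)=25.0000, V(4,4)=25.0000
Node (3,0) S=53.0012: V=(p*·0.0000+(1−p*)·0.0000)/1.14=0.0000; Δ=(0.0000−0.0000)/(77.3818−38.1609)=0.0000; B=V−Δ·S=0.0000
Node (3,1) S=107.4747: V=(p*·0.0000+(1−p*)·0.0000)/1.14=0.0000; Δ=(0.0000−0.0000)/(156.9130−77.3818)=0.0000; B=V−Δ·S=0.0000
Node (3,2) S=217.9348: V=(p*·25.0000+(1−p*)·0.0000)/1.14=12.4467; Δ=(25.0000−0.0000)/(318.1848−156.9130)=0.1550; B=V−Δ·S=-21.3371
Node (3,3) S=441.9233: V=(p*·25.0000+(1−p*)·25.0000)/1.14=21.9298; Δ=(25.0000−25.0000)/(645.2080−318.1848)=0.0000; B=V−Δ·S=21.9298
Node (2,0) S=73.6128: V=(p*·0.0000+(1−p*)·0.0000)/1.14=0.0000; Δ=(0.0000−0.0000)/(107.4747−53.0012)=0.0000; B=V−Δ·S=0.0000
Node (2,1) S=149.2704: V=(p*·12.4467+(1−p*)·0.0000)/1.14=6.1968; Δ=(12.4467−0.0000)/(217.9348−107.4747)=0.1127; B=V−Δ·S=-10.6230
Node (2,2) S=302.6872: V=(p*·21.9298+(1−p*)·12.4467)/1.14=15.6395; Δ=(21.9298−12.4467)/(441.9233−217.9348)=0.0423; B=V−Δ·S=2.8244
Node (1,0) S=102.2400: V=(p*·6.1968+(1−p*)·0.0000)/1.14=3.0852; Δ=(6.1968−0.0000)/(149.2704−73.6128)=0.0819; B=V−Δ·S=-5.2889
Node (1,1) S=207.3200: V=(p*·15.6395+(1−p*)·6.1968)/1.14=10.1370; Δ=(15.6395−6.1968)/(302.6872−149.2704)=0.0615; B=V−Δ·S=-2.6234
Node (0,0) S=142.0000: V=(p*·10.1370+(1−p*)·3.0852)/1.14=6.2171; Δ=(10.1370−3.0852)/(207.3200−102.2400)=0.0671; B=V−Δ·S=-3.3123
Root portfolio cost Δ·142+B reproduces V0=6.2171.

(0,0): Delta=0.0671 Bond=-3.3123
(1,0): Delta=0.0819 Bond=-5.2889
(1,1): Delta=0.0615 Bond=-2.6234
(2,0): Delta=0.0000 Bond=0.0000
(2,1): Delta=0.1127 Bond=-10.6230
(2,2): Delta=0.0423 Bond=2.8244
(3,0): Delta=0.0000 Bond=0.0000
(3,1): Delta=0.0000 Bond=0.0000
(3,2): Delta=0.1550 Bond=-21.3371
(3,3): Delta=0.0000 Bond=21.9298
V0=6.2171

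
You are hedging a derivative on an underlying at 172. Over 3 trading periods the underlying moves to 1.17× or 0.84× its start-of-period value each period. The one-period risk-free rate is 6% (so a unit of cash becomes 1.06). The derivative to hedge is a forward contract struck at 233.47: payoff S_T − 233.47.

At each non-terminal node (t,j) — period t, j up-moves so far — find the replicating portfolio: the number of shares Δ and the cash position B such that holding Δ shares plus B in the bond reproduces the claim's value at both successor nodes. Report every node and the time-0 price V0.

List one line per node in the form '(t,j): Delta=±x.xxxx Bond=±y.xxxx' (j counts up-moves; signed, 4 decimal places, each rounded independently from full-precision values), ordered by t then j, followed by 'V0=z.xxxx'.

Risk-neutral probability p* = (R−d)/(u−d) = (1.06−0.84)/(1.17−0.84) = 0.6667.
Terminal payoffs: V(3,0)=-131.5249, V(3,1)=-91.4751, V(3,2)=-35.6913, V(3,3)=42.0074
Node (2,0) S=121.3632: V=(p*·-91.4751+(1−p*)·-131.5249)/1.06=-98.8915; Δ=(-91.4751−-131.5249)/(141.9949−101.9451)=1.0000; B=V−Δ·S=-220.2547
Node (2,1) S=169.0416: V=(p*·-35.6913+(1−p*)·-91.4751)/1.06=-51.2131; Δ=(-35.6913−-91.4751)/(197.7787−141.9949)=1.0000; B=V−Δ·S=-220.2547
Node (2,2) S=235.4508: V=(p*·42.0074+(1−p*)·-35.6913)/1.06=15.1961; Δ=(42.0074−-35.6913)/(275.4774−197.7787)=1.0000; B=V−Δ·S=-220.2547
Node (1,0) S=144.4800: V=(p*·-51.2131+(1−p*)·-98.8915)/1.06=-63.3075; Δ=(-51.2131−-98.8915)/(169.0416−121.3632)=1.0000; B=V−Δ·S=-207.7875
Node (1,1) S=201.2400: V=(p*·15.1961+(1−p*)·-51.2131)/1.06=-6.5475; Δ=(15.1961−-51.2131)/(235.4508−169.0416)=1.0000; B=V−Δ·S=-207.7875
Node (0,0) S=172.0000: V=(p*·-6.5475+(1−p*)·-63.3075)/1.06=-24.0259; Δ=(-6.5475−-63.3075)/(201.2400−144.4800)=1.0000; B=V−Δ·S=-196.0259
The time-0 hedge costs -24.0259, which is the no-arbitrage price.

(0,0): Delta=1.0000 Bond=-196.0259
(1,0): Delta=1.0000 Bond=-207.7875
(1,1): Delta=1.0000 Bond=-207.7875
(2,0): Delta=1.0000 Bond=-220.2547
(2,1): Delta=1.0000 Bond=-220.2547
(2,2): Delta=1.0000 Bond=-220.2547
V0=-24.0259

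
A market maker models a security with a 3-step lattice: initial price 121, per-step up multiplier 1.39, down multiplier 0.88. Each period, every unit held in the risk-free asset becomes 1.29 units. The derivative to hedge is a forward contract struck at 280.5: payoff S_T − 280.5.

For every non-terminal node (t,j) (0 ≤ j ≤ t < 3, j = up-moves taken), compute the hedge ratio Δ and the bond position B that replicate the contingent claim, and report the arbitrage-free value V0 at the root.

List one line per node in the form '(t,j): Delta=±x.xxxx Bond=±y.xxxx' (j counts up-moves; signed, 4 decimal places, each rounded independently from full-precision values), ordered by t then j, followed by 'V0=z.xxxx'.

Since d<R<u, set p* = (R−d)/(u−d) = 0.8039; price each node as the discounted p*-expectation of its children.
Payoff layer (t=3): V(3,0)=-198.0419, V(3,1)=-150.2537, V(3,2)=-74.7700, V(3,3)=44.4599
  t=2,j=0: stock 93.7024 → up 130.2463 (V=-150.2537), down 82.4581 (V=-198.0419). Price -123.7395; hedge Δ=1.0000, bond B=-217.4419.
  t=2,j=1: stock 148.0072 → up 205.7300 (V=-74.7700), down 130.2463 (V=-150.2537). Price -69.4347; hedge Δ=1.0000, bond B=-217.4419.
  t=2,j=2: stock 233.7841 → up 324.9599 (V=44.4599), down 205.7300 (V=-74.7700). Price 16.3422; hedge Δ=1.0000, bond B=-217.4419.
  t=1,j=0: stock 106.4800 → up 148.0072 (V=-69.4347), down 93.7024 (V=-123.7395). Price -62.0796; hedge Δ=1.0000, bond B=-168.5596.
  t=1,j=1: stock 168.1900 → up 233.7841 (V=16.3422), down 148.0072 (V=-69.4347). Price -0.3696; hedge Δ=1.0000, bond B=-168.5596.
  t=0,j=0: stock 121.0000 → up 168.1900 (V=-0.3696), down 106.4800 (V=-62.0796). Price -9.6663; hedge Δ=1.0000, bond B=-130.6663.
Self-financing check: at every node Δ·S+B equals the discounted successor values.

(0,0): Delta=1.0000 Bond=-130.6663
(1,0): Delta=1.0000 Bond=-168.5596
(1,1): Delta=1.0000 Bond=-168.5596
(2,0): Delta=1.0000 Bond=-217.4419
(2,1): Delta=1.0000 Bond=-217.4419
(2,2): Delta=1.0000 Bond=-217.4419
V0=-9.6663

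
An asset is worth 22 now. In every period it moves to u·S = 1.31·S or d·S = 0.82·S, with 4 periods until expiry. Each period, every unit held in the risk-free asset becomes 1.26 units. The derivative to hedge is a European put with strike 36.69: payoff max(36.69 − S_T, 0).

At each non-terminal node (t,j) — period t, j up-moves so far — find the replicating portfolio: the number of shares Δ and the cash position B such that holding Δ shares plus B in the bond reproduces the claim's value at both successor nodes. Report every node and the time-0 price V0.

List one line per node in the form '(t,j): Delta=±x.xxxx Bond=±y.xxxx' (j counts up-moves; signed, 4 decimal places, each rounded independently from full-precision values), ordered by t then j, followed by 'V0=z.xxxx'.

(0,0): Delta=-0.1420 Bond=3.3834
(1,0): Delta=-0.7779 Bond=15.7340
(1,1): Delta=-0.0968 Bond=2.9596
(2,0): Delta=-1.0000 Bond=23.1104
(2,1): Delta=-0.7621 Bond=19.4515
(2,2): Delta=-0.0495 Bond=1.9424
(3,0): Delta=-1.0000 Bond=29.1190
(3,1): Delta=-1.0000 Bond=29.1190
(3,2): Delta=-0.7452 Bond=23.9850
(3,3): Delta=0.0000 Bond=0.0000
V0=0.2586

Under the risk-neutral measure, an up-move has probability p* = (R−d)/(u−d) = 0.8980 and values discount at R = 1.26.
At expiry t=4: V(4,0)=26.7433, V(4,1)=20.7996, V(4,2)=11.3041, V(4,3)=0.0000, V(4,4)=0.0000
Node (3,0) S=12.1301: V=(p*·20.7996+(1−p*)·26.7433)/1.26=16.9890; Δ=(20.7996−26.7433)/(15.8904−9.9467)=-1.0000; B=V−Δ·S=29.1190
Node (3,1) S=19.3786: V=(p*·11.3041+(1−p*)·20.7996)/1.26=9.7405; Δ=(11.3041−20.7996)/(25.3859−15.8904)=-1.0000; B=V−Δ·S=29.1190
Node (3,2) S=30.9584: V=(p*·0.0000+(1−p*)·11.3041)/1.26=0.9155; Δ=(0.0000−11.3041)/(40.5556−25.3859)=-0.7452; B=V−Δ·S=23.9850
Node (3,3) S=49.4580: V=(p*·0.0000+(1−p*)·0.0000)/1.26=0.0000; Δ=(0.0000−0.0000)/(64.7900−40.5556)=0.0000; B=V−Δ·S=0.0000
Node (2,0) S=14.7928: V=(p*·9.7405+(1−p*)·16.9890)/1.26=8.3176; Δ=(9.7405−16.9890)/(19.3786−12.1301)=-1.0000; B=V−Δ·S=23.1104
Node (2,1) S=23.6324: V=(p*·0.9155+(1−p*)·9.7405)/1.26=1.4412; Δ=(0.9155−9.7405)/(30.9584−19.3786)=-0.7621; B=V−Δ·S=19.4515
Node (2,2) S=37.7542: V=(p*·0.0000+(1−p*)·0.9155)/1.26=0.0741; Δ=(0.0000−0.9155)/(49.4580−30.9584)=-0.0495; B=V−Δ·S=1.9424
Node (1,0) S=18.0400: V=(p*·1.4412+(1−p*)·8.3176)/1.26=1.7007; Δ=(1.4412−8.3176)/(23.6324−14.7928)=-0.7779; B=V−Δ·S=15.7340
Node (1,1) S=28.8200: V=(p*·0.0741+(1−p*)·1.4412)/1.26=0.1696; Δ=(0.0741−1.4412)/(37.7542−23.6324)=-0.0968; B=V−Δ·S=2.9596
Node (0,0) S=22.0000: V=(p*·0.1696+(1−p*)·1.7007)/1.26=0.2586; Δ=(0.1696−1.7007)/(28.8200−18.0400)=-0.1420; B=V−Δ·S=3.3834
Check: Δ(0,0)·S0 + B(0,0) = 0.2586 = V0.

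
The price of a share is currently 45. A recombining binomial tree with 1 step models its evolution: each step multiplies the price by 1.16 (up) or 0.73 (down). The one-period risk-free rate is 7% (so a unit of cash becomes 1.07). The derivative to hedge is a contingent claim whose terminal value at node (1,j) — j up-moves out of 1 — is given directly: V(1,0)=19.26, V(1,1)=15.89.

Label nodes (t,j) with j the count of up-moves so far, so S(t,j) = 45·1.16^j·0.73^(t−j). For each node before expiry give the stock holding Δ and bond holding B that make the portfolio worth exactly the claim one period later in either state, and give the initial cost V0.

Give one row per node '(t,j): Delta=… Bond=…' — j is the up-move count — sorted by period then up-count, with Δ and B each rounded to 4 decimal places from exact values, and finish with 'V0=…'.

Risk-neutral probability p* = (R−d)/(u−d) = (1.07−0.73)/(1.16−0.73) = 0.7907.
Payoff layer (t=1): V(1,0)=19.2600, V(1,1)=15.8900
Node (0,0) S=45.0000: V=(p*·15.8900+(1−p*)·19.2600)/1.07=15.5097; Δ=(15.8900−19.2600)/(52.2000−32.8500)=-0.1742; B=V−Δ·S=23.3469
Check: Δ(0,0)·S0 + B(0,0) = 15.5097 = V0.

(0,0): Delta=-0.1742 Bond=23.3469
V0=15.5097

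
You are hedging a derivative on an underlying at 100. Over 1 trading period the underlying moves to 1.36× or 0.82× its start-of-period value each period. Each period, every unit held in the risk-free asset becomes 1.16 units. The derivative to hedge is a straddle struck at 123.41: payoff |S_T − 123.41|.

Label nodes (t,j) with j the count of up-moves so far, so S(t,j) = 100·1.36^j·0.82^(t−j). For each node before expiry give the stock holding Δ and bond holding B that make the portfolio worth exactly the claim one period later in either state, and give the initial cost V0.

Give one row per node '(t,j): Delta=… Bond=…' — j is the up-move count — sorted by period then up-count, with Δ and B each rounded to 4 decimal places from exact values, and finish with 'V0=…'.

Since d<R<u, set p* = (R−d)/(u−d) = 0.6296; price each node as the discounted p*-expectation of its children.
At expiry t=1: V(1,0)=41.4100, V(1,1)=12.5900
  t=0,j=0: stock 100.0000 → up 136.0000 (V=12.5900), down 82.0000 (V=41.4100). Price 20.0552; hedge Δ=-0.5337, bond B=73.4256.
The time-0 hedge costs 20.0552, which is the no-arbitrage price.

(0,0): Delta=-0.5337 Bond=73.4256
V0=20.0552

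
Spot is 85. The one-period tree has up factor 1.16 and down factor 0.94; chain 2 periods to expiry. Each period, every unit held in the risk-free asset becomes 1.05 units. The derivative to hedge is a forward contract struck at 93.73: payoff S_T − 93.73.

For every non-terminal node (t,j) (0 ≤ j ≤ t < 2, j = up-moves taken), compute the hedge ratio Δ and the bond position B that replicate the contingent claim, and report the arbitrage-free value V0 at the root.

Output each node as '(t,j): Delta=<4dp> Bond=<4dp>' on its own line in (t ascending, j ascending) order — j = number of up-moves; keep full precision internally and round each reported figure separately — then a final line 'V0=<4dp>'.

Under the risk-neutral measure, an up-move has probability p* = (R−d)/(u−d) = 0.5000 and values discount at R = 1.05.
Terminal values V(2,·): V(2,0)=-18.6240, V(2,1)=-1.0460, V(2,2)=20.6460
Node (1,0) S=79.9000: V=(p*·-1.0460+(1−p*)·-18.6240)/1.05=-9.3667; Δ=(-1.0460−-18.6240)/(92.6840−75.1060)=1.0000; B=V−Δ·S=-89.2667
Node (1,1) S=98.6000: V=(p*·20.6460+(1−p*)·-1.0460)/1.05=9.3333; Δ=(20.6460−-1.0460)/(114.3760−92.6840)=1.0000; B=V−Δ·S=-89.2667
Node (0,0) S=85.0000: V=(p*·9.3333+(1−p*)·-9.3667)/1.05=-0.0159; Δ=(9.3333−-9.3667)/(98.6000−79.9000)=1.0000; B=V−Δ·S=-85.0159
The time-0 hedge costs -0.0159, which is the no-arbitrage price.

(0,0): Delta=1.0000 Bond=-85.0159
(1,0): Delta=1.0000 Bond=-89.2667
(1,1): Delta=1.0000 Bond=-89.2667
V0=-0.0159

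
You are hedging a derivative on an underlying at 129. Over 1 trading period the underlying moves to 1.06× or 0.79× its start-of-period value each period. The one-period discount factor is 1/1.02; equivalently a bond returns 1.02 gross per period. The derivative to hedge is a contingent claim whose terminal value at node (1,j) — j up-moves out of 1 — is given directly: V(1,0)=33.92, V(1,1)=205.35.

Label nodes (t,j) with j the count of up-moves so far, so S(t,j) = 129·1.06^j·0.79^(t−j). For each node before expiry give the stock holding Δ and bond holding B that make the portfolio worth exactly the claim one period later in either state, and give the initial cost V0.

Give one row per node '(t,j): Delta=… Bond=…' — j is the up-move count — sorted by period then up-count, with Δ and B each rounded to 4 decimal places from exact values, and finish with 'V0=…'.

(0,0): Delta=4.9219 Bond=-458.5015
V0=176.4245

Under the risk-neutral measure, an up-move has probability p* = (R−d)/(u−d) = 0.8519 and values discount at R = 1.02.
Terminal values V(1,·): V(1,0)=33.9200, V(1,1)=205.3500
  t=0,j=0: stock 129.0000 → up 136.7400 (V=205.3500), down 101.9100 (V=33.9200). Price 176.4245; hedge Δ=4.9219, bond B=-458.5015.
Self-financing check: at every node Δ·S+B equals the discounted successor values.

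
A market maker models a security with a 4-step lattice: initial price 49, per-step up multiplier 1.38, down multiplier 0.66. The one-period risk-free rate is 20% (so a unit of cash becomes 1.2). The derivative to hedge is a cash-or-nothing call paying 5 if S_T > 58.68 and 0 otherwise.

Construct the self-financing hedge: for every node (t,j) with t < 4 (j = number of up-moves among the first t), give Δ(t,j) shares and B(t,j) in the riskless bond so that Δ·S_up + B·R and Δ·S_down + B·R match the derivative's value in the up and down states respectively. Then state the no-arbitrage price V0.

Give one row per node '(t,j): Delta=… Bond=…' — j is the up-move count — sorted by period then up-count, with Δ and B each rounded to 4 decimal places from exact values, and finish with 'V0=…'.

The replicating-portfolio and risk-neutral prices coincide; use p* = (1.2−0.66)/(1.38−0.66) = 0.7500 for the latter.
Terminal values V(4,·): V(4,0)=0.0000, V(4,1)=0.0000, V(4,2)=0.0000, V(4,3)=5.0000, V(4,4)=5.0000
(3,0): S=14.0873. Δ = (V_up−V_dn)/(S_up−S_dn) = (0.0000−0.0000)/(19.4405−9.2976) = 0.0000. V = [p*·0.0000 + (1−p*)·0.0000]/1.2 = 0.0000. B = V − Δ·S = 0.0000.
(3,1): S=29.4553. Δ = (V_up−V_dn)/(S_up−S_dn) = (0.0000−0.0000)/(40.6483−19.4405) = 0.0000. V = [p*·0.0000 + (1−p*)·0.0000]/1.2 = 0.0000. B = V − Δ·S = 0.0000.
(3,2): S=61.5883. Δ = (V_up−V_dn)/(S_up−S_dn) = (5.0000−0.0000)/(84.9918−40.6483) = 0.1128. V = [p*·5.0000 + (1−p*)·0.0000]/1.2 = 3.1250. B = V − Δ·S = -3.8194.
(3,3): S=128.7755. Δ = (V_up−V_dn)/(S_up−S_dn) = (5.0000−5.0000)/(177.7102−84.9918) = 0.0000. V = [p*·5.0000 + (1−p*)·5.0000]/1.2 = 4.1667. B = V − Δ·S = 4.1667.
(2,0): S=21.3444. Δ = (V_up−V_dn)/(S_up−S_dn) = (0.0000−0.0000)/(29.4553−14.0873) = 0.0000. V = [p*·0.0000 + (1−p*)·0.0000]/1.2 = 0.0000. B = V − Δ·S = 0.0000.
(2,1): S=44.6292. Δ = (V_up−V_dn)/(S_up−S_dn) = (3.1250−0.0000)/(61.5883−29.4553) = 0.0973. V = [p*·3.1250 + (1−p*)·0.0000]/1.2 = 1.9531. B = V − Δ·S = -2.3872.
(2,2): S=93.3156. Δ = (V_up−V_dn)/(S_up−S_dn) = (4.1667−3.1250)/(128.7755−61.5883) = 0.0155. V = [p*·4.1667 + (1−p*)·3.1250]/1.2 = 3.2552. B = V − Δ·S = 1.8084.
(1,0): S=32.3400. Δ = (V_up−V_dn)/(S_up−S_dn) = (1.9531−0.0000)/(44.6292−21.3444) = 0.0839. V = [p*·1.9531 + (1−p*)·0.0000]/1.2 = 1.2207. B = V − Δ·S = -1.4920.
(1,1): S=67.6200. Δ = (V_up−V_dn)/(S_up−S_dn) = (3.2552−1.9531)/(93.3156−44.6292) = 0.0267. V = [p*·3.2552 + (1−p*)·1.9531]/1.2 = 2.4414. B = V − Δ·S = 0.6330.
(0,0): S=49.0000. Δ = (V_up−V_dn)/(S_up−S_dn) = (2.4414−1.2207)/(67.6200−32.3400) = 0.0346. V = [p*·2.4414 + (1−p*)·1.2207]/1.2 = 1.7802. B = V − Δ·S = 0.0848.
The time-0 hedge costs 1.7802, which is the no-arbitrage price.

(0,0): Delta=0.0346 Bond=0.0848
(1,0): Delta=0.0839 Bond=-1.4920
(1,1): Delta=0.0267 Bond=0.6330
(2,0): Delta=0.0000 Bond=0.0000
(2,1): Delta=0.0973 Bond=-2.3872
(2,2): Delta=0.0155 Bond=1.8084
(3,0): Delta=0.0000 Bond=0.0000
(3,1): Delta=0.0000 Bond=0.0000
(3,2): Delta=0.1128 Bond=-3.8194
(3,3): Delta=0.0000 Bond=4.1667
V0=1.7802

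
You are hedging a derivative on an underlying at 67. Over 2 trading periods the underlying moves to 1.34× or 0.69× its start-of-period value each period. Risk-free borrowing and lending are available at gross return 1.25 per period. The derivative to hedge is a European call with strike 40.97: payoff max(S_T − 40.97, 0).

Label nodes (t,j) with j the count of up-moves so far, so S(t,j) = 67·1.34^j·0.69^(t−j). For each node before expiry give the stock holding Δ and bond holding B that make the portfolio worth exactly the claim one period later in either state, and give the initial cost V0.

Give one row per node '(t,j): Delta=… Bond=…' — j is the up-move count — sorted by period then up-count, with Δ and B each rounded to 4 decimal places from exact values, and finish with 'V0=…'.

Risk-neutral probability p* = (R−d)/(u−d) = (1.25−0.69)/(1.34−0.69) = 0.8615.
Terminal values V(2,·): V(2,0)=0.0000, V(2,1)=20.9782, V(2,2)=79.3352
Node (1,0) S=46.2300: V=(p*·20.9782+(1−p*)·0.0000)/1.25=14.4588; Δ=(20.9782−0.0000)/(61.9482−31.8987)=0.6981; B=V−Δ·S=-17.8153
Node (1,1) S=89.7800: V=(p*·79.3352+(1−p*)·20.9782)/1.25=57.0040; Δ=(79.3352−20.9782)/(120.3052−61.9482)=1.0000; B=V−Δ·S=-32.7760
Node (0,0) S=67.0000: V=(p*·57.0040+(1−p*)·14.4588)/1.25=40.8905; Δ=(57.0040−14.4588)/(89.7800−46.2300)=0.9769; B=V−Δ·S=-24.5636
Each (Δ,B) replicates both successor values, so the strategy is self-financing and V0 is arbitrage-free.

(0,0): Delta=0.9769 Bond=-24.5636
(1,0): Delta=0.6981 Bond=-17.8153
(1,1): Delta=1.0000 Bond=-32.7760
V0=40.8905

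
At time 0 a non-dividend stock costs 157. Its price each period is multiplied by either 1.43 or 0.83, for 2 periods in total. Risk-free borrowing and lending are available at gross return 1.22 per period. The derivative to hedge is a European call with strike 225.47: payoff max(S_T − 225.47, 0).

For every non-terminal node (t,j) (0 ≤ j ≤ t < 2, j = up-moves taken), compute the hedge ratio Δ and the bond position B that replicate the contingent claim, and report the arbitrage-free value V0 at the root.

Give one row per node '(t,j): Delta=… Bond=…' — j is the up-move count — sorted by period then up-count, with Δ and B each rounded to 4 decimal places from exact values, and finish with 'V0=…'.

(0,0): Delta=0.5406 Bond=-57.7410
(1,0): Delta=0.0000 Bond=0.0000
(1,1): Delta=0.7095 Bond=-108.3754
V0=27.1313

The replicating-portfolio and risk-neutral prices coincide; use p* = (1.22−0.83)/(1.43−0.83) = 0.6500 for the latter.
At expiry t=2: V(2,0)=0.0000, V(2,1)=0.0000, V(2,2)=95.5793
Node (1,0) S=130.3100: V=(p*·0.0000+(1−p*)·0.0000)/1.22=0.0000; Δ=(0.0000−0.0000)/(186.3433−108.1573)=0.0000; B=V−Δ·S=0.0000
Node (1,1) S=224.5100: V=(p*·95.5793+(1−p*)·0.0000)/1.22=50.9234; Δ=(95.5793−0.0000)/(321.0493−186.3433)=0.7095; B=V−Δ·S=-108.3754
Node (0,0) S=157.0000: V=(p*·50.9234+(1−p*)·0.0000)/1.22=27.1313; Δ=(50.9234−0.0000)/(224.5100−130.3100)=0.5406; B=V−Δ·S=-57.7410
Root portfolio cost Δ·157+B reproduces V0=27.1313.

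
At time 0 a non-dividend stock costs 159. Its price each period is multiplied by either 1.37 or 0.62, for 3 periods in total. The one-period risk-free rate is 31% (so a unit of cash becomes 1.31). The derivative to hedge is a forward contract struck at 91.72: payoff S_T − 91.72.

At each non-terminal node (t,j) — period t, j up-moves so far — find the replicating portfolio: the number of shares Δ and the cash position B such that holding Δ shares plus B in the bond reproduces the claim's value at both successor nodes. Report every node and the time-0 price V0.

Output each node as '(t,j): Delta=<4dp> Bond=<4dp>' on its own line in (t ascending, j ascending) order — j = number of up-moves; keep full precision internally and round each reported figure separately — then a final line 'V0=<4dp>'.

Since d<R<u, set p* = (R−d)/(u−d) = 0.9200; price each node as the discounted p*-expectation of its children.
Terminal values V(3,·): V(3,0)=-53.8258, V(3,1)=-7.9861, V(3,2)=93.3048, V(3,3)=317.1251
  t=2,j=0: stock 61.1196 → up 83.7339 (V=-7.9861), down 37.8942 (V=-53.8258). Price -8.8957; hedge Δ=1.0000, bond B=-70.0153.
  t=2,j=1: stock 135.0546 → up 185.0248 (V=93.3048), down 83.7339 (V=-7.9861). Price 65.0393; hedge Δ=1.0000, bond B=-70.0153.
  t=2,j=2: stock 298.4271 → up 408.8451 (V=317.1251), down 185.0248 (V=93.3048). Price 228.4118; hedge Δ=1.0000, bond B=-70.0153.
  t=1,j=0: stock 98.5800 → up 135.0546 (V=65.0393), down 61.1196 (V=-8.8957). Price 45.1332; hedge Δ=1.0000, bond B=-53.4468.
  t=1,j=1: stock 217.8300 → up 298.4271 (V=228.4118), down 135.0546 (V=65.0393). Price 164.3832; hedge Δ=1.0000, bond B=-53.4468.
  t=0,j=0: stock 159.0000 → up 217.8300 (V=164.3832), down 98.5800 (V=45.1332). Price 118.2009; hedge Δ=1.0000, bond B=-40.7991.
Check: Δ(0,0)·S0 + B(0,0) = 118.2009 = V0.

(0,0): Delta=1.0000 Bond=-40.7991
(1,0): Delta=1.0000 Bond=-53.4468
(1,1): Delta=1.0000 Bond=-53.4468
(2,0): Delta=1.0000 Bond=-70.0153
(2,1): Delta=1.0000 Bond=-70.0153
(2,2): Delta=1.0000 Bond=-70.0153
V0=118.2009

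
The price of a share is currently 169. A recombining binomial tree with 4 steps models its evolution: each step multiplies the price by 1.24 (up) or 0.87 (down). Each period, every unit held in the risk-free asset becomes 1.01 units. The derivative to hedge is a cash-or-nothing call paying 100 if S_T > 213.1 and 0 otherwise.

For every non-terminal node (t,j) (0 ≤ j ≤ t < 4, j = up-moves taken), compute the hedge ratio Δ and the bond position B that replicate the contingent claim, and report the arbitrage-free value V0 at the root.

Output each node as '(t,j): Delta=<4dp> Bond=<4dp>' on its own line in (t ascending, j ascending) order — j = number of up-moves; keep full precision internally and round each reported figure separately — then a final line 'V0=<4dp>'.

Since d<R<u, set p* = (R−d)/(u−d) = 0.3784; price each node as the discounted p*-expectation of its children.
Payoff layer (t=4): V(4,0)=0.0000, V(4,1)=0.0000, V(4,2)=0.0000, V(4,3)=100.0000, V(4,4)=100.0000
(3,0): S=111.2870. Δ = (V_up−V_dn)/(S_up−S_dn) = (0.0000−0.0000)/(137.9959−96.8197) = 0.0000. V = [p*·0.0000 + (1−p*)·0.0000]/1.01 = 0.0000. B = V − Δ·S = 0.0000.
(3,1): S=158.6160. Δ = (V_up−V_dn)/(S_up−S_dn) = (0.0000−0.0000)/(196.6838−137.9959) = 0.0000. V = [p*·0.0000 + (1−p*)·0.0000]/1.01 = 0.0000. B = V − Δ·S = 0.0000.
(3,2): S=226.0733. Δ = (V_up−V_dn)/(S_up−S_dn) = (100.0000−0.0000)/(280.3309−196.6838) = 1.1955. V = [p*·100.0000 + (1−p*)·0.0000]/1.01 = 37.4632. B = V − Δ·S = -232.8071.
(3,3): S=322.2195. Δ = (V_up−V_dn)/(S_up−S_dn) = (100.0000−100.0000)/(399.5521−280.3309) = 0.0000. V = [p*·100.0000 + (1−p*)·100.0000]/1.01 = 99.0099. B = V − Δ·S = 99.0099.
(2,0): S=127.9161. Δ = (V_up−V_dn)/(S_up−S_dn) = (0.0000−0.0000)/(158.6160−111.2870) = 0.0000. V = [p*·0.0000 + (1−p*)·0.0000]/1.01 = 0.0000. B = V − Δ·S = 0.0000.
(2,1): S=182.3172. Δ = (V_up−V_dn)/(S_up−S_dn) = (37.4632−0.0000)/(226.0733−158.6160) = 0.5554. V = [p*·37.4632 + (1−p*)·0.0000]/1.01 = 14.0349. B = V − Δ·S = -87.2170.
(2,2): S=259.8544. Δ = (V_up−V_dn)/(S_up−S_dn) = (99.0099−37.4632)/(322.2195−226.0733) = 0.6401. V = [p*·99.0099 + (1−p*)·37.4632]/1.01 = 60.1496. B = V − Δ·S = -106.1928.
(1,0): S=147.0300. Δ = (V_up−V_dn)/(S_up−S_dn) = (14.0349−0.0000)/(182.3172−127.9161) = 0.2580. V = [p*·14.0349 + (1−p*)·0.0000]/1.01 = 5.2579. B = V − Δ·S = -32.6743.
(1,1): S=209.5600. Δ = (V_up−V_dn)/(S_up−S_dn) = (60.1496−14.0349)/(259.8544−182.3172) = 0.5947. V = [p*·60.1496 + (1−p*)·14.0349]/1.01 = 31.1720. B = V − Δ·S = -93.4624.
(0,0): S=169.0000. Δ = (V_up−V_dn)/(S_up−S_dn) = (31.1720−5.2579)/(209.5600−147.0300) = 0.4144. V = [p*·31.1720 + (1−p*)·5.2579]/1.01 = 14.9141. B = V − Δ·S = -55.1239.
Each (Δ,B) replicates both successor values, so the strategy is self-financing and V0 is arbitrage-free.

(0,0): Delta=0.4144 Bond=-55.1239
(1,0): Delta=0.2580 Bond=-32.6743
(1,1): Delta=0.5947 Bond=-93.4624
(2,0): Delta=0.0000 Bond=0.0000
(2,1): Delta=0.5554 Bond=-87.2170
(2,2): Delta=0.6401 Bond=-106.1928
(3,0): Delta=0.0000 Bond=0.0000
(3,1): Delta=0.0000 Bond=0.0000
(3,2): Delta=1.1955 Bond=-232.8071
(3,3): Delta=0.0000 Bond=99.0099
V0=14.9141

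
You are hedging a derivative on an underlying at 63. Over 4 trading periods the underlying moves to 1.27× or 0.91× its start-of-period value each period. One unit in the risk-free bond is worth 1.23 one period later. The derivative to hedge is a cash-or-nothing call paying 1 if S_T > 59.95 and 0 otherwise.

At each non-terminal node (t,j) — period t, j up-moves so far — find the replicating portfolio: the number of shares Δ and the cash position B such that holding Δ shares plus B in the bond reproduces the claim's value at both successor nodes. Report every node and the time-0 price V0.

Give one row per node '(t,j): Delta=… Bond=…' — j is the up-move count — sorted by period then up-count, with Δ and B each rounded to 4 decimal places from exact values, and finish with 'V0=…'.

(0,0): Delta=0.0000 Bond=0.4348
(1,0): Delta=0.0004 Bond=0.5140
(1,1): Delta=0.0000 Bond=0.5374
(2,0): Delta=0.0048 Bond=0.4019
(2,1): Delta=0.0000 Bond=0.6610
(2,2): Delta=0.0000 Bond=0.6610
(3,0): Delta=0.0585 Bond=-2.0551
(3,1): Delta=0.0000 Bond=0.8130
(3,2): Delta=0.0000 Bond=0.8130
(3,3): Delta=0.0000 Bond=0.8130
V0=0.4368

Risk-neutral probability p* = (R−d)/(u−d) = (1.23−0.91)/(1.27−0.91) = 0.8889.
Payoff layer (t=4): V(4,0)=0.0000, V(4,1)=1.0000, V(4,2)=1.0000, V(4,3)=1.0000, V(4,4)=1.0000
  t=3,j=0: stock 47.4750 → up 60.2932 (V=1.0000), down 43.2022 (V=0.0000). Price 0.7227; hedge Δ=0.0585, bond B=-2.0551.
  t=3,j=1: stock 66.2563 → up 84.1455 (V=1.0000), down 60.2932 (V=1.0000). Price 0.8130; hedge Δ=0.0000, bond B=0.8130.
  t=3,j=2: stock 92.4676 → up 117.4338 (V=1.0000), down 84.1455 (V=1.0000). Price 0.8130; hedge Δ=0.0000, bond B=0.8130.
  t=3,j=3: stock 129.0481 → up 163.8911 (V=1.0000), down 117.4338 (V=1.0000). Price 0.8130; hedge Δ=0.0000, bond B=0.8130.
  t=2,j=0: stock 52.1703 → up 66.2563 (V=0.8130), down 47.4750 (V=0.7227). Price 0.6528; hedge Δ=0.0048, bond B=0.4019.
  t=2,j=1: stock 72.8091 → up 92.4676 (V=0.8130), down 66.2563 (V=0.8130). Price 0.6610; hedge Δ=0.0000, bond B=0.6610.
  t=2,j=2: stock 101.6127 → up 129.0481 (V=0.8130), down 92.4676 (V=0.8130). Price 0.6610; hedge Δ=0.0000, bond B=0.6610.
  t=1,j=0: stock 57.3300 → up 72.8091 (V=0.6610), down 52.1703 (V=0.6528). Price 0.5366; hedge Δ=0.0004, bond B=0.5140.
  t=1,j=1: stock 80.0100 → up 101.6127 (V=0.6610), down 72.8091 (V=0.6610). Price 0.5374; hedge Δ=0.0000, bond B=0.5374.
  t=0,j=0: stock 63.0000 → up 80.0100 (V=0.5374), down 57.3300 (V=0.5366). Price 0.4368; hedge Δ=0.0000, bond B=0.4348.
Self-financing check: at every node Δ·S+B equals the discounted successor values.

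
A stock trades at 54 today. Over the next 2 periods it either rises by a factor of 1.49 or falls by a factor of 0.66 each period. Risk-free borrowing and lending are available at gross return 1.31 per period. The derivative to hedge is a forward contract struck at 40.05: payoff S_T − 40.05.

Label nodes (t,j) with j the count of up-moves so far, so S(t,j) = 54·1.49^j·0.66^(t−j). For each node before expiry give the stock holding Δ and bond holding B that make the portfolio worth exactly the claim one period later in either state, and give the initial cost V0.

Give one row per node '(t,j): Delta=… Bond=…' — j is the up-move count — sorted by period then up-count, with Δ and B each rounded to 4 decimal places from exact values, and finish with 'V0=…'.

No-arbitrage ⇒ martingale measure with p* = (R−d)/(u−d) = 0.7831.
At expiry t=2: V(2,0)=-16.5276, V(2,1)=13.0536, V(2,2)=79.8354
Node (1,0) S=35.6400: V=(p*·13.0536+(1−p*)·-16.5276)/1.31=5.0675; Δ=(13.0536−-16.5276)/(53.1036−23.5224)=1.0000; B=V−Δ·S=-30.5725
Node (1,1) S=80.4600: V=(p*·79.8354+(1−p*)·13.0536)/1.31=49.8875; Δ=(79.8354−13.0536)/(119.8854−53.1036)=1.0000; B=V−Δ·S=-30.5725
Node (0,0) S=54.0000: V=(p*·49.8875+(1−p*)·5.0675)/1.31=30.6622; Δ=(49.8875−5.0675)/(80.4600−35.6400)=1.0000; B=V−Δ·S=-23.3378
Root portfolio cost Δ·54+B reproduces V0=30.6622.

(0,0): Delta=1.0000 Bond=-23.3378
(1,0): Delta=1.0000 Bond=-30.5725
(1,1): Delta=1.0000 Bond=-30.5725
V0=30.6622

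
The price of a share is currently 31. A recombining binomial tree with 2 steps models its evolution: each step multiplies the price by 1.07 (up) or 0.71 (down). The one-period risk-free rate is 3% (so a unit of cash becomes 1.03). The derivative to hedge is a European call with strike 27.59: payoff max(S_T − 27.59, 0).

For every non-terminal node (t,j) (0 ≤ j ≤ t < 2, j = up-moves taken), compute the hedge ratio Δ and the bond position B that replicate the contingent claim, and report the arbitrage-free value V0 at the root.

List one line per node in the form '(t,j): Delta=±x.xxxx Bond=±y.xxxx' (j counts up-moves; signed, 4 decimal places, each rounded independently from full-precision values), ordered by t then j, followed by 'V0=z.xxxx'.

(0,0): Delta=0.6111 Bond=-13.0575
(1,0): Delta=0.0000 Bond=0.0000
(1,1): Delta=0.6617 Bond=-15.1304
V0=5.8851

No-arbitrage ⇒ martingale measure with p* = (R−d)/(u−d) = 0.8889.
Payoff layer (t=2): V(2,0)=0.0000, V(2,1)=0.0000, V(2,2)=7.9019
  t=1,j=0: stock 22.0100 → up 23.5507 (V=0.0000), down 15.6271 (V=0.0000). Price 0.0000; hedge Δ=0.0000, bond B=0.0000.
  t=1,j=1: stock 33.1700 → up 35.4919 (V=7.9019), down 23.5507 (V=0.0000). Price 6.8193; hedge Δ=0.6617, bond B=-15.1304.
  t=0,j=0: stock 31.0000 → up 33.1700 (V=6.8193), down 22.0100 (V=0.0000). Price 5.8851; hedge Δ=0.6111, bond B=-13.0575.
Self-financing check: at every node Δ·S+B equals the discounted successor values.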